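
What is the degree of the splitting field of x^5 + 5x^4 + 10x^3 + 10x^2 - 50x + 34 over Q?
The degree of the splitting field over Q equals the order of the Galois group, so first determine the group. The polynomial f is an irreducible quintic over Q, so G = Gal(f/Q) is a transitive subgroup of S_5: one of C_5 (5T1, order 5), D_5 (5T2, order 10), F_20 (5T3, order 20), A_5 (5T4, order 60) or S_5 (5T5, order 120). The discriminant of f is 58564000000 = 242000^2, a perfect square, so G is contained in A_5. The transitive groups of degree 5 contained in A_5 are: C_5 (5T1, order 5), D_5 (5T2, order 10), A_5 (5T4, order 60). By Dedekind's theorem, for a prime p not dividing disc(f) the degrees of the irreducible factors of f mod p form the cycle type of an element of G. Factoring f modulo the 3 such primes p <= 13 (skipping 2, 5, 11, which divide the discriminant), each new pattern first appears at: mod 3: f = (x^5 + 2x^4 + x^3 + x^2 + x + 1), pattern 5; mod 13: f = (x + 7)(x + 9)(x^3 + 2x^2 + 6x + 9), pattern 3+1+1. No other pattern occurs in this range, so the set of observed cycle types is {5, 3+1+1}. Among the candidates above, the only group containing elements of all these cycle types is A_5 (5T4) — each of C_5 (5T1), D_5 (5T2) lacks at least one of them. Hence G = A_5 (5T4), of order 60. The Galois group A_5 (5T4) has order 60, so the splitting field has degree 60 over Q.

60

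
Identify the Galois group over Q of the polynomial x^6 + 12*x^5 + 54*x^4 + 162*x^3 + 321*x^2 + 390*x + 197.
The polynomial f is an irreducible sextic over Q, so G = Gal(f/Q) is one of the 16 transitive subgroups 6T1, ..., 6T16 of S_6. The discriminant of f is 1323222688272384 = 36376128^2, a perfect square, so G is contained in A_6. The transitive groups of degree 6 contained in A_6 are: A_4 (6T4, order 12), S_4 (6T7, order 24), (C_3 x C_3) : C_4 (6T10, order 36), PSL(2,5) (6T12, order 60), A_6 (6T15, order 360). By Dedekind's theorem, for a prime p not dividing disc(f) the degrees of the irreducible factors of f mod p form the cycle type of an element of G. Factoring f modulo the 33 such primes p <= 149 (skipping 2, 3, which divide the discriminant), each new pattern first appears at: mod 5: f = (x^3 + 3x^2 + 4x + 3)(x^3 + 4x^2 + 3x + 4), pattern 3+3; mod 17: f = (x + 2)(x + 10)(x^2 + 7x + 2)(x^2 + 10x + 13), pattern 2+2+1+1; mod 71: f = (x + 10)(x + 17)(x + 25)(x + 26)(x + 37)(x + 39), pattern 1+1+1+1+1+1. No other pattern occurs in this range, so the set of observed cycle types is {3+3, 2+2+1+1, 1+1+1+1+1+1}. The candidates containing elements of all these cycle types are A_4 (6T4) of order 12, S_4 (6T7) of order 24, (C_3 x C_3) : C_4 (6T10) of order 36, PSL(2,5) (6T12) of order 60, A_6 (6T15) of order 360; the others are excluded. The observed types are precisely the cycle types that occur in A_4 (6T4). Each of the other remaining candidates has further cycle types, and by the Chebotarev density theorem the matching factorization patterns would occur for a proportion of primes equal to their share of the group: S_4 (6T7) additionally contains elements of type 4+2 (6 of its 24 elements, about 25% of primes); (C_3 x C_3) : C_4 (6T10) additionally contains elements of type 4+2, 3+1+1+1 (22 of its 36 elements, about 61% of primes); PSL(2,5) (6T12) additionally contains elements of type 5+1 (24 of its 60 elements, about 40% of primes); A_6 (6T15) additionally contains elements of type 5+1, 4+2, 3+1+1+1 (274 of its 360 elements, about 76% of primes). None of the 33 primes tested shows any such pattern (for each of these groups the chance of that is below 10^-4), which rules them out. Hence G = A_4 (6T4), of order 12.

A_4 (also written A4)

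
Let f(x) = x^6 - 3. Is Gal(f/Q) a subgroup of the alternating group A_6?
No

The polynomial is irreducible of degree 6 over Q. Its discriminant is 11337408, which is not a perfect square. A Galois group lies in the alternating group exactly when the discriminant is a square in Q, so the Galois group (D_6) is not contained in A_6.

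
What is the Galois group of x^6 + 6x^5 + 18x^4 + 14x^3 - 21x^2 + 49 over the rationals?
The polynomial f is an irreducible sextic over Q, so G = Gal(f/Q) is one of the 16 transitive subgroups 6T1, ..., 6T16 of S_6. The discriminant of f is -28010528989632, which is not a perfect square, so G is not contained in A_6. The transitive groups of degree 6 not contained in A_6 are: C_6 (6T1, order 6), S_3 (6T2, order 6), D_6 (6T3, order 12), C_3 x S_3 (6T5, order 18), A_4 x C_2 (6T6, order 24), S_4 (6T8, order 24), S_3 x S_3 (6T9, order 36), S_4 x C_2 (6T11, order 48), (S_3 x S_3) : C_2 (6T13, order 72), PGL(2,5) (6T14, order 120), S_6 (6T16, order 720). By Dedekind's theorem, for a prime p not dividing disc(f) the degrees of the irreducible factors of f mod p form the cycle type of an element of G. Factoring f modulo the 21 such primes p <= 89 (skipping 2, 3, 7, which divide the discriminant), each new pattern first appears at: mod 5: f = (x^6 + x^5 + 3x^4 + 4x^3 + 4x^2 + 4), pattern 6; mod 11: f = (x + 8)(x^5 + 9x^4 + x^3 + 6x^2 + 8x + 2), pattern 5+1; mod 13: f = (x + 2)(x + 9)(x^4 + 8x^3 + 3x^2 + 6x + 2), pattern 4+1+1; mod 23: f = (x + 8)(x + 21)(x^2 + 3x + 11)(x^2 + 20x + 9), pattern 2+2+1+1; mod 43: f = (x^3 + 3x^2 + 3x + 13)(x^3 + 3x^2 + 6x + 17), pattern 3+3; mod 61: f = (x^2 + 15x + 31)(x^2 + 17x + 36)(x^2 + 35x + 40), pattern 2+2+2. No other pattern occurs in this range, so the set of observed cycle types is {6, 5+1, 4+1+1, 2+2+1+1, 3+3, 2+2+2}. The candidates containing elements of all these cycle types are PGL(2,5) (6T14) of order 120, S_6 (6T16) of order 720; the others are excluded. The observed types are precisely the cycle types that occur in PGL(2,5) (6T14) (apart from the identity). Each of the other remaining candidates has further cycle types, and by the Chebotarev density theorem the matching factorization patterns would occur for a proportion of primes equal to their share of the group: S_6 (6T16) additionally contains elements of type 4+2, 3+2+1, 3+1+1+1, 2+1+1+1+1 (265 of its 720 elements, about 37% of primes). None of the 21 primes tested shows any such pattern (for each of these groups the chance of that is below 10^-4), which rules them out. Hence G = PGL(2,5) (6T14), of order 120.

PGL(2,5), S_5 acting on 6 points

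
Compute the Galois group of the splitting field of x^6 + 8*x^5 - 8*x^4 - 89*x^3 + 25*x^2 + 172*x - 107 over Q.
6T12: PSL(2,5)

The polynomial f is an irreducible sextic over Q, so G = Gal(f/Q) is one of the 16 transitive subgroups 6T1, ..., 6T16 of S_6. The discriminant of f is 8413926734596681 = 91727459^2, a perfect square, so G is contained in A_6. The transitive groups of degree 6 contained in A_6 are: A_4 (6T4, order 12), S_4 (6T7, order 24), (C_3 x C_3) : C_4 (6T10, order 36), PSL(2,5) (6T12, order 60), A_6 (6T15, order 360). By Dedekind's theorem, for a prime p not dividing disc(f) the degrees of the irreducible factors of f mod p form the cycle type of an element of G. Factoring f modulo the 21 such primes p <= 79 (skipping 19, which divides the discriminant), each new pattern first appears at: mod 2: f = (x + 1)(x^5 + x^4 + x^3 + x + 1), pattern 5+1; mod 7: f = (x^3 + x + 6)(x^3 + x^2 + 5x + 2), pattern 3+3; mod 61: f = (x + 38)(x + 59)(x^2 + 43x + 46)(x^2 + 51x + 57), pattern 2+2+1+1. No other pattern occurs in this range, so the set of observed cycle types is {5+1, 3+3, 2+2+1+1}. The candidates containing elements of all these cycle types are PSL(2,5) (6T12) of order 60, A_6 (6T15) of order 360; the others are excluded. The observed types are precisely the cycle types that occur in PSL(2,5) (6T12) (apart from the identity). Each of the other remaining candidates has further cycle types, and by the Chebotarev density theorem the matching factorization patterns would occur for a proportion of primes equal to their share of the group: A_6 (6T15) additionally contains elements of type 4+2, 3+1+1+1 (130 of its 360 elements, about 36% of primes). None of the 21 primes tested shows any such pattern (for each of these groups the chance of that is below 10^-4), which rules them out. Hence G = PSL(2,5) (6T12), of order 60.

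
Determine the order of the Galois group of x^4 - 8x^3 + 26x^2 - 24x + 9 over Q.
4

The degree of the splitting field over Q equals the order of the Galois group, so first determine the group. The polynomial is an irreducible quartic over Q and its discriminant is 589824 = 768^2, a perfect square, so the Galois group is contained in A_4. The resolvent cubic y^3 - 26*y^2 + 156*y - 216 splits completely over Q, which gives the Klein four-group V_4. The Galois group V_4 (4T2) has order 4, so the splitting field has degree 4 over Q.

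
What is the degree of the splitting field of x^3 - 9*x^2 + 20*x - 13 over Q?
3

The degree of the splitting field over Q equals the order of the Galois group, so first determine the group. The polynomial is an irreducible cubic over Q and its discriminant is 49 = 7^2, a perfect square. For an irreducible cubic, a square discriminant forces the Galois group to be A_3, the cyclic group of order 3. The Galois group C_3 (3T1) has order 3, so the splitting field has degree 3 over Q.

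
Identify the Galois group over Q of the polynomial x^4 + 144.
The polynomial is an irreducible quartic over Q and its discriminant is 764411904 = 27648^2, a perfect square, so the Galois group is contained in A_4. The resolvent cubic y^3 - 576*y splits completely over Q, which gives the Klein four-group V_4.

V_4 (also written V4)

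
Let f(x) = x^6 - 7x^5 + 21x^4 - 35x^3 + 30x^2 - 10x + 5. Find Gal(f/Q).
The polynomial f is an irreducible sextic over Q, so G = Gal(f/Q) is one of the 16 transitive subgroups 6T1, ..., 6T16 of S_6. The discriminant of f is 525625 = 725^2, a perfect square, so G is contained in A_6. The transitive groups of degree 6 contained in A_6 are: A_4 (6T4, order 12), S_4 (6T7, order 24), (C_3 x C_3) : C_4 (6T10, order 36), PSL(2,5) (6T12, order 60), A_6 (6T15, order 360). By Dedekind's theorem, for a prime p not dividing disc(f) the degrees of the irreducible factors of f mod p form the cycle type of an element of G. Factoring f modulo the 19 such primes p <= 73 (skipping 5, 29, which divide the discriminant), each new pattern first appears at: mod 2: f = (x^2 + x + 1)(x^4 + x + 1), pattern 4+2; mod 11: f = (x^3 + 2x + 9)(x^3 + 4x^2 + 8x + 3), pattern 3+3; mod 19: f = (x + 6)(x + 7)(x^2 + 5x + 12)(x^2 + 13x + 10), pattern 2+2+1+1; mod 61: f = (x + 18)(x + 25)(x + 32)(x^3 + 40x^2 + 14x + 47), pattern 3+1+1+1. No other pattern occurs in this range, so the set of observed cycle types is {4+2, 3+3, 2+2+1+1, 3+1+1+1}. The candidates containing elements of all these cycle types are (C_3 x C_3) : C_4 (6T10) of order 36, A_6 (6T15) of order 360; the others are excluded. The observed types are precisely the cycle types that occur in (C_3 x C_3) : C_4 (6T10) (apart from the identity). Each of the other remaining candidates has further cycle types, and by the Chebotarev density theorem the matching factorization patterns would occur for a proportion of primes equal to their share of the group: A_6 (6T15) additionally contains elements of type 5+1 (144 of its 360 elements, about 40% of primes). None of the 19 primes tested shows any such pattern (for each of these groups the chance of that is below 10^-4), which rules them out. Hence G = (C_3 x C_3) : C_4 (6T10), of order 36.

(C_3 x C_3) : C_4 (also written G36+)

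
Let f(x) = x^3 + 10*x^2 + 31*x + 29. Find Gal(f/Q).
The polynomial is an irreducible cubic over Q and its discriminant is 49 = 7^2, a perfect square. For an irreducible cubic, a square discriminant forces the Galois group to be A_3, the cyclic group of order 3.

C_3, A_3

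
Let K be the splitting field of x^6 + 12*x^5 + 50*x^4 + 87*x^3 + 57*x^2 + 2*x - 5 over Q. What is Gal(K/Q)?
The polynomial f is an irreducible sextic over Q, so G = Gal(f/Q) is one of the 16 transitive subgroups 6T1, ..., 6T16 of S_6. The discriminant of f is 30991489 = 5567^2, a perfect square, so G is contained in A_6. The transitive groups of degree 6 contained in A_6 are: A_4 (6T4, order 12), S_4 (6T7, order 24), (C_3 x C_3) : C_4 (6T10, order 36), PSL(2,5) (6T12, order 60), A_6 (6T15, order 360). By Dedekind's theorem, for a prime p not dividing disc(f) the degrees of the irreducible factors of f mod p form the cycle type of an element of G. Factoring f modulo the 21 such primes p <= 79 (skipping 19, which divides the discriminant), each new pattern first appears at: mod 2: f = (x + 1)(x^5 + x^4 + x^3 + x + 1), pattern 5+1; mod 7: f = (x^3 + x^2 + 3x + 5)(x^3 + 4x^2 + x + 6), pattern 3+3; mod 61: f = (x + 4)(x + 26)(x^2 + 50x + 13)(x^2 + 54x + 30), pattern 2+2+1+1. No other pattern occurs in this range, so the set of observed cycle types is {5+1, 3+3, 2+2+1+1}. The candidates containing elements of all these cycle types are PSL(2,5) (6T12) of order 60, A_6 (6T15) of order 360; the others are excluded. The observed types are precisely the cycle types that occur in PSL(2,5) (6T12) (apart from the identity). Each of the other remaining candidates has further cycle types, and by the Chebotarev density theorem the matching factorization patterns would occur for a proportion of primes equal to their share of the group: A_6 (6T15) additionally contains elements of type 4+2, 3+1+1+1 (130 of its 360 elements, about 36% of primes). None of the 21 primes tested shows any such pattern (for each of these groups the chance of that is below 10^-4), which rules them out. Hence G = PSL(2,5) (6T12), of order 60.

PSL(2,5) (also written A5(6))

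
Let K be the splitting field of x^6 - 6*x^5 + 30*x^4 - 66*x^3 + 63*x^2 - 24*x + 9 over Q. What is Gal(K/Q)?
The polynomial f is an irreducible sextic over Q, so G = Gal(f/Q) is one of the 16 transitive subgroups 6T1, ..., 6T16 of S_6. The discriminant of f is -5217636731328, which is not a perfect square, so G is not contained in A_6. The transitive groups of degree 6 not contained in A_6 are: C_6 (6T1, order 6), S_3 (6T2, order 6), D_6 (6T3, order 12), C_3 x S_3 (6T5, order 18), A_4 x C_2 (6T6, order 24), S_4 (6T8, order 24), S_3 x S_3 (6T9, order 36), S_4 x C_2 (6T11, order 48), (S_3 x S_3) : C_2 (6T13, order 72), PGL(2,5) (6T14, order 120), S_6 (6T16, order 720). By Dedekind's theorem, for a prime p not dividing disc(f) the degrees of the irreducible factors of f mod p form the cycle type of an element of G. Factoring f modulo the 21 such primes p <= 89 (skipping 2, 3, 7, which divide the discriminant), each new pattern first appears at: mod 5: f = (x^6 + 4x^5 + 4x^3 + 3x^2 + x + 4), pattern 6; mod 11: f = (x + 2)(x^5 + 3x^4 + 2x^3 + 7x^2 + 5x + 10), pattern 5+1; mod 13: f = (x + 2)(x + 4)(x^4 + x^3 + 3x^2 + 12x + 6), pattern 4+1+1; mod 23: f = (x + 10)(x + 12)(x^2 + 3x + 16)(x^2 + 15x + 5), pattern 2+2+1+1; mod 43: f = (x^3 + 2x^2 + 24x + 7)(x^3 + 35x^2 + 22x + 32), pattern 3+3; mod 61: f = (x^2 + 3x + 30)(x^2 + 14x + 43)(x^2 + 38x + 1), pattern 2+2+2. No other pattern occurs in this range, so the set of observed cycle types is {6, 5+1, 4+1+1, 2+2+1+1, 3+3, 2+2+2}. The candidates containing elements of all these cycle types are PGL(2,5) (6T14) of order 120, S_6 (6T16) of order 720; the others are excluded. The observed types are precisely the cycle types that occur in PGL(2,5) (6T14) (apart from the identity). Each of the other remaining candidates has further cycle types, and by the Chebotarev density theorem the matching factorization patterns would occur for a proportion of primes equal to their share of the group: S_6 (6T16) additionally contains elements of type 4+2, 3+2+1, 3+1+1+1, 2+1+1+1+1 (265 of its 720 elements, about 37% of primes). None of the 21 primes tested shows any such pattern (for each of these groups the chance of that is below 10^-4), which rules them out. Hence G = PGL(2,5) (6T14), of order 120.

PGL(2,5), S_5 acting on 6 points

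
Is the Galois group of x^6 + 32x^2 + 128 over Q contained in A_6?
No

The polynomial is irreducible of degree 6 over Q. Its discriminant is -2693803488051200, which is not a perfect square. A Galois group lies in the alternating group exactly when the discriminant is a square in Q, so the Galois group (S_4 x C_2) is not contained in A_6.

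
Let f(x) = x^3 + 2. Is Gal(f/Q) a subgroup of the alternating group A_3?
The polynomial is irreducible of degree 3 over Q. Its discriminant is -108, which is not a perfect square. A Galois group lies in the alternating group exactly when the discriminant is a square in Q, so the Galois group (S_3) is not contained in A_3.

No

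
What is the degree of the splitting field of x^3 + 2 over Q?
The degree of the splitting field over Q equals the order of the Galois group, so first determine the group. The polynomial is an irreducible cubic over Q and its discriminant is -108, which is not a perfect square. For an irreducible cubic, a non-square discriminant gives Galois group S_3. The Galois group S_3 (3T2) has order 6, so the splitting field has degree 6 over Q.

6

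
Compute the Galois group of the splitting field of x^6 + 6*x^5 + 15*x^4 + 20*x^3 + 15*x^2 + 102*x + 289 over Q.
(S_3 x S_3) : C_2, the group 6T13 of order 72

The polynomial f is an irreducible sextic over Q, so G = Gal(f/Q) is one of the 16 transitive subgroups 6T1, ..., 6T16 of S_6. The discriminant of f is -9727331052552192, which is not a perfect square, so G is not contained in A_6. The transitive groups of degree 6 not contained in A_6 are: C_6 (6T1, order 6), S_3 (6T2, order 6), D_6 (6T3, order 12), C_3 x S_3 (6T5, order 18), A_4 x C_2 (6T6, order 24), S_4 (6T8, order 24), S_3 x S_3 (6T9, order 36), S_4 x C_2 (6T11, order 48), (S_3 x S_3) : C_2 (6T13, order 72), PGL(2,5) (6T14, order 120), S_6 (6T16, order 720). By Dedekind's theorem, for a prime p not dividing disc(f) the degrees of the irreducible factors of f mod p form the cycle type of an element of G. Factoring f modulo the 27 such primes p <= 127 (skipping 2, 3, 17, 43, which divide the discriminant), each new pattern first appears at: mod 5: f = (x^6 + x^5 + 2x + 4), pattern 6; mod 7: f = (x + 6)(x^2 + x + 3)(x^3 + 6x^2 + 6x + 4), pattern 3+2+1; mod 11: f = (x^2 + 6x + 2)(x^4 + 2x^2 + 8x + 7), pattern 4+2; mod 13: f = (x + 8)(x + 11)(x^2 + 4x + 2)(x^2 + 9x + 6), pattern 2+2+1+1; mod 61: f = (x + 5)(x + 9)(x + 21)(x + 43)(x^2 + 50x + 5), pattern 2+1+1+1+1; mod 97: f = (x + 2)(x + 21)(x + 25)(x^3 + 55x^2 + 56x + 80), pattern 3+1+1+1; mod 113: f = (x^2 + 10x + 49)(x^2 + 17x + 78)(x^2 + 92x + 59), pattern 2+2+2; mod 127: f = (x^3 + 52x^2 + 17x + 110)(x^3 + 81x^2 + 104x + 110), pattern 3+3. No other pattern occurs in this range, so the set of observed cycle types is {6, 3+2+1, 4+2, 2+2+1+1, 2+1+1+1+1, 3+1+1+1, 2+2+2, 3+3}. The candidates containing elements of all these cycle types are (S_3 x S_3) : C_2 (6T13) of order 72, S_6 (6T16) of order 720; the others are excluded. The observed types are precisely the cycle types that occur in (S_3 x S_3) : C_2 (6T13) (apart from the identity). Each of the other remaining candidates has further cycle types, and by the Chebotarev density theorem the matching factorization patterns would occur for a proportion of primes equal to their share of the group: S_6 (6T16) additionally contains elements of type 5+1, 4+1+1 (234 of its 720 elements, about 32% of primes). None of the 27 primes tested shows any such pattern (for each of these groups the chance of that is below 10^-4), which rules them out. Hence G = (S_3 x S_3) : C_2 (6T13), of order 72.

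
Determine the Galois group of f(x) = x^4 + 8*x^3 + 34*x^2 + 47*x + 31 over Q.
The polynomial is an irreducible quartic over Q and its discriminant is 9453125, which is not a perfect square, so the Galois group is not contained in A_4. The resolvent cubic y^3 - 34*y^2 + 252*y + 23 has exactly one rational root, so the Galois group is C_4 or D_4. The quartic becomes reducible over Q(sqrt(disc)), so the group is C_4.

C_4, the cyclic group of order 4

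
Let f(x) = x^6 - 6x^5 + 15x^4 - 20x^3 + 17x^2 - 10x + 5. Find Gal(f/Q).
S_4 x C_2 (order 48)

The polynomial f is an irreducible sextic over Q, so G = Gal(f/Q) is one of the 16 transitive subgroups 6T1, ..., 6T16 of S_6. The discriminant of f is -2508800, which is not a perfect square, so G is not contained in A_6. The transitive groups of degree 6 not contained in A_6 are: C_6 (6T1, order 6), S_3 (6T2, order 6), D_6 (6T3, order 12), C_3 x S_3 (6T5, order 18), A_4 x C_2 (6T6, order 24), S_4 (6T8, order 24), S_3 x S_3 (6T9, order 36), S_4 x C_2 (6T11, order 48), (S_3 x S_3) : C_2 (6T13, order 72), PGL(2,5) (6T14, order 120), S_6 (6T16, order 720). By Dedekind's theorem, for a prime p not dividing disc(f) the degrees of the irreducible factors of f mod p form the cycle type of an element of G. Factoring f modulo the 17 such primes p <= 71 (skipping 2, 5, 7, which divide the discriminant), each new pattern first appears at: mod 3: f = (x^3 + x^2 + 2)(x^3 + 2x^2 + x + 1), pattern 3+3; mod 13: f = (x^6 + 7x^5 + 2x^4 + 6x^3 + 4x^2 + 3x + 5), pattern 6; mod 19: f = (x^2 + 17x + 6)(x^4 + 15x^3 + x^2 + 6x + 4), pattern 4+2; mod 23: f = (x + 10)(x + 11)(x^4 + 19x^3 + 12x^2 + 7x + 22), pattern 4+1+1; mod 53: f = (x^2 + 9x + 28)(x^2 + 40x + 50)(x^2 + 51x + 46), pattern 2+2+2; mod 59: f = (x + 3)(x + 54)(x^2 + 3x + 46)(x^2 + 52x + 56), pattern 2+2+1+1; mod 71: f = (x + 7)(x + 10)(x + 59)(x + 62)(x^2 + 69x + 44), pattern 2+1+1+1+1. No other pattern occurs in this range, so the set of observed cycle types is {3+3, 6, 4+2, 4+1+1, 2+2+2, 2+2+1+1, 2+1+1+1+1}. The candidates containing elements of all these cycle types are S_4 x C_2 (6T11) of order 48, S_6 (6T16) of order 720; the others are excluded. The observed types are precisely the cycle types that occur in S_4 x C_2 (6T11) (apart from the identity). Each of the other remaining candidates has further cycle types, and by the Chebotarev density theorem the matching factorization patterns would occur for a proportion of primes equal to their share of the group: S_6 (6T16) additionally contains elements of type 5+1, 3+2+1, 3+1+1+1 (304 of its 720 elements, about 42% of primes). None of the 17 primes tested shows any such pattern (for each of these groups the chance of that is below 10^-4), which rules them out. Hence G = S_4 x C_2 (6T11), of order 48.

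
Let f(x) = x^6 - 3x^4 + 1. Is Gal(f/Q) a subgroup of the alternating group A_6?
The polynomial is irreducible of degree 6 over Q. Its discriminant is -419904, which is not a perfect square. A Galois group lies in the alternating group exactly when the discriminant is a square in Q, so the Galois group (A_4 x C_2) is not contained in A_6.

No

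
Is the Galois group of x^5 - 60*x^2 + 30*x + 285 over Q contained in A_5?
No

The polynomial is irreducible of degree 5 over Q. Its discriminant is 16850349253125, which is not a perfect square. A Galois group lies in the alternating group exactly when the discriminant is a square in Q, so the Galois group (F_20) is not contained in A_5.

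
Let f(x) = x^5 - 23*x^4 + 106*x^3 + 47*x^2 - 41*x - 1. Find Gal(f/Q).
C_5, the cyclic group of order 5

The polynomial f is an irreducible quintic over Q, so G = Gal(f/Q) is a transitive subgroup of S_5: one of C_5 (5T1, order 5), D_5 (5T2, order 10), F_20 (5T3, order 20), A_5 (5T4, order 60) or S_5 (5T5, order 120). The discriminant of f is 48496084271569 = 6963913^2, a perfect square, so G is contained in A_5. The transitive groups of degree 5 contained in A_5 are: C_5 (5T1, order 5), D_5 (5T2, order 10), A_5 (5T4, order 60). By Dedekind's theorem, for a prime p not dividing disc(f) the degrees of the irreducible factors of f mod p form the cycle type of an element of G. Factoring f modulo the 14 such primes p <= 47 (skipping 11, which divides the discriminant), each new pattern first appears at: mod 2: f = (x^5 + x^4 + x^2 + x + 1), pattern 5; mod 23: f = (x + 5)(x + 12)(x + 13)(x + 19)(x + 20), pattern 1+1+1+1+1. No other pattern occurs in this range, so the set of observed cycle types is {5, 1+1+1+1+1}. The candidates containing elements of all these cycle types are C_5 (5T1) of order 5, D_5 (5T2) of order 10, A_5 (5T4) of order 60; the others are excluded. The observed types are precisely the cycle types that occur in C_5 (5T1). Each of the other remaining candidates has further cycle types, and by the Chebotarev density theorem the matching factorization patterns would occur for a proportion of primes equal to their share of the group: D_5 (5T2) additionally contains elements of type 2+2+1 (5 of its 10 elements, about 50% of primes); A_5 (5T4) additionally contains elements of type 3+1+1, 2+2+1 (35 of its 60 elements, about 58% of primes). None of the 14 primes tested shows any such pattern (for each of these groups the chance of that is below 10^-4), which rules them out. Hence G = C_5 (5T1), of order 5.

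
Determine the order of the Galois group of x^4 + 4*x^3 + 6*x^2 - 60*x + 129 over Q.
12

The degree of the splitting field over Q equals the order of the Galois group, so first determine the group. The polynomial is an irreducible quartic over Q and its discriminant is 1358954496 = 36864^2, a perfect square, so the Galois group is contained in A_4. The resolvent cubic y^3 - 6*y^2 - 756*y - 2568 is irreducible over Q. An irreducible resolvent with square discriminant gives A_4. The Galois group A_4 (4T4) has order 12, so the splitting field has degree 12 over Q.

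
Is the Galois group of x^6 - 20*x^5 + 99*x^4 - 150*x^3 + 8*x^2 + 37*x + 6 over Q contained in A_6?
The polynomial is irreducible of degree 6 over Q. Its discriminant is 1770264843169 = 1330513^2, a perfect square. A Galois group lies in the alternating group exactly when the discriminant is a square in Q, so the Galois group (PSL(2,5)) is contained in A_6.

Yes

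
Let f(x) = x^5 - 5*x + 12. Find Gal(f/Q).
The polynomial f is an irreducible quintic over Q, so G = Gal(f/Q) is a transitive subgroup of S_5: one of C_5 (5T1, order 5), D_5 (5T2, order 10), F_20 (5T3, order 20), A_5 (5T4, order 60) or S_5 (5T5, order 120). The discriminant of f is 64000000 = 8000^2, a perfect square, so G is contained in A_5. The transitive groups of degree 5 contained in A_5 are: C_5 (5T1, order 5), D_5 (5T2, order 10), A_5 (5T4, order 60). By Dedekind's theorem, for a prime p not dividing disc(f) the degrees of the irreducible factors of f mod p form the cycle type of an element of G. Factoring f modulo the 23 such primes p <= 97 (skipping 2, 5, which divide the discriminant), each new pattern first appears at: mod 3: f = (x)(x^2 + x + 2)(x^2 + 2x + 2), pattern 2+2+1; mod 7: f = (x^5 + 2x + 5), pattern 5. No other pattern occurs in this range, so the set of observed cycle types is {2+2+1, 5}. The candidates containing elements of all these cycle types are D_5 (5T2) of order 10, A_5 (5T4) of order 60; the others are excluded. The observed types are precisely the cycle types that occur in D_5 (5T2) (apart from the identity). Each of the other remaining candidates has further cycle types, and by the Chebotarev density theorem the matching factorization patterns would occur for a proportion of primes equal to their share of the group: A_5 (5T4) additionally contains elements of type 3+1+1 (20 of its 60 elements, about 33% of primes). None of the 23 primes tested shows any such pattern (for each of these groups the chance of that is below 10^-4), which rules them out. Hence G = D_5 (5T2), of order 10.

5T2: D_5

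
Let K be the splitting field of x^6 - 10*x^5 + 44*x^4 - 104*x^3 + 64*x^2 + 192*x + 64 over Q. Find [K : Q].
36

The degree of the splitting field over Q equals the order of the Galois group, so first determine the group. The polynomial f is an irreducible sextic over Q, so G = Gal(f/Q) is one of the 16 transitive subgroups 6T1, ..., 6T16 of S_6. The discriminant of f is 564385546240000 = 23756800^2, a perfect square, so G is contained in A_6. The transitive groups of degree 6 contained in A_6 are: A_4 (6T4, order 12), S_4 (6T7, order 24), (C_3 x C_3) : C_4 (6T10, order 36), PSL(2,5) (6T12, order 60), A_6 (6T15, order 360). By Dedekind's theorem, for a prime p not dividing disc(f) the degrees of the irreducible factors of f mod p form the cycle type of an element of G. Factoring f modulo the 19 such primes p <= 79 (skipping 2, 5, 29, which divide the discriminant), each new pattern first appears at: mod 3: f = (x^2 + 2x + 2)(x^4 + x + 2), pattern 4+2; mod 11: f = (x^3 + 2x^2 + x + 8)(x^3 + 10x^2 + x + 8), pattern 3+3; mod 19: f = (x + 1)(x + 3)(x^2 + x + 9)(x^2 + 4x + 8), pattern 2+2+1+1; mod 61: f = (x + 7)(x + 21)(x + 54)(x^3 + 30x^2 + 12x + 8), pattern 3+1+1+1. No other pattern occurs in this range, so the set of observed cycle types is {4+2, 3+3, 2+2+1+1, 3+1+1+1}. The candidates containing elements of all these cycle types are (C_3 x C_3) : C_4 (6T10) of order 36, A_6 (6T15) of order 360; the others are excluded. The observed types are precisely the cycle types that occur in (C_3 x C_3) : C_4 (6T10) (apart from the identity). Each of the other remaining candidates has further cycle types, and by the Chebotarev density theorem the matching factorization patterns would occur for a proportion of primes equal to their share of the group: A_6 (6T15) additionally contains elements of type 5+1 (144 of its 360 elements, about 40% of primes). None of the 19 primes tested shows any such pattern (for each of these groups the chance of that is below 10^-4), which rules them out. Hence G = (C_3 x C_3) : C_4 (6T10), of order 36. The Galois group (C_3 x C_3) : C_4 (6T10) has order 36, so the splitting field has degree 36 over Q.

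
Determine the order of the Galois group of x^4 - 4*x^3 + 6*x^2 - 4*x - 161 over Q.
8

The degree of the splitting field over Q equals the order of the Galois group, so first determine the group. The polynomial is an irreducible quartic over Q and its discriminant is -1088391168, which is not a perfect square, so the Galois group is not contained in A_4. The resolvent cubic y^3 - 6*y^2 + 660*y - 1304 has exactly one rational root, so the Galois group is C_4 or D_4. The quartic remains irreducible over Q(sqrt(disc)), so the group is D_4. The Galois group D_4 (4T3) has order 8, so the splitting field has degree 8 over Q.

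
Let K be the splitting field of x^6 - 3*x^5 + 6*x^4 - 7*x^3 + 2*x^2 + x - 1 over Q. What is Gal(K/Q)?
The polynomial f is an irreducible sextic over Q, so G = Gal(f/Q) is one of the 16 transitive subgroups 6T1, ..., 6T16 of S_6. The discriminant of f is 810448, which is not a perfect square, so G is not contained in A_6. The transitive groups of degree 6 not contained in A_6 are: C_6 (6T1, order 6), S_3 (6T2, order 6), D_6 (6T3, order 12), C_3 x S_3 (6T5, order 18), A_4 x C_2 (6T6, order 24), S_4 (6T8, order 24), S_3 x S_3 (6T9, order 36), S_4 x C_2 (6T11, order 48), (S_3 x S_3) : C_2 (6T13, order 72), PGL(2,5) (6T14, order 120), S_6 (6T16, order 720). By Dedekind's theorem, for a prime p not dividing disc(f) the degrees of the irreducible factors of f mod p form the cycle type of an element of G. Factoring f modulo the 22 such primes p <= 89 (skipping 2, 37, which divide the discriminant), each new pattern first appears at: mod 3: f = (x^3 + x^2 + x + 2)(x^3 + 2x^2 + 1), pattern 3+3; mod 5: f = (x^2 + 3)(x^2 + 3x + 4)(x^2 + 4x + 2), pattern 2+2+2; mod 17: f = (x + 1)(x + 15)(x^4 + 15x^3 + 6x^2 + 12x + 9), pattern 4+1+1; mod 67: f = (x + 4)(x + 62)(x^2 + 66x + 40)(x^2 + 66x + 50), pattern 2+2+1+1. No other pattern occurs in this range, so the set of observed cycle types is {3+3, 2+2+2, 4+1+1, 2+2+1+1}. The candidates containing elements of all these cycle types are S_4 (6T8) of order 24, S_4 x C_2 (6T11) of order 48, PGL(2,5) (6T14) of order 120, S_6 (6T16) of order 720; the others are excluded. The observed types are precisely the cycle types that occur in S_4 (6T8) (apart from the identity). Each of the other remaining candidates has further cycle types, and by the Chebotarev density theorem the matching factorization patterns would occur for a proportion of primes equal to their share of the group: S_4 x C_2 (6T11) additionally contains elements of type 6, 4+2, 2+1+1+1+1 (17 of its 48 elements, about 35% of primes); PGL(2,5) (6T14) additionally contains elements of type 6, 5+1 (44 of its 120 elements, about 37% of primes); S_6 (6T16) additionally contains elements of type 6, 5+1, 4+2, 3+2+1, 3+1+1+1, 2+1+1+1+1 (529 of its 720 elements, about 73% of primes). None of the 22 primes tested shows any such pattern (for each of these groups the chance of that is below 10^-4), which rules them out. Hence G = S_4 (6T8), of order 24.

S_4, S_4(6c), the S_4-action on 6 points not in A_6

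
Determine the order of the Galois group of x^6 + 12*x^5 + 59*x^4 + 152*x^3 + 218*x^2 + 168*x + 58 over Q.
24

The degree of the splitting field over Q equals the order of the Galois group, so first determine the group. The polynomial f is an irreducible sextic over Q, so G = Gal(f/Q) is one of the 16 transitive subgroups 6T1, ..., 6T16 of S_6. The discriminant of f is -5120000, which is not a perfect square, so G is not contained in A_6. The transitive groups of degree 6 not contained in A_6 are: C_6 (6T1, order 6), S_3 (6T2, order 6), D_6 (6T3, order 12), C_3 x S_3 (6T5, order 18), A_4 x C_2 (6T6, order 24), S_4 (6T8, order 24), S_3 x S_3 (6T9, order 36), S_4 x C_2 (6T11, order 48), (S_3 x S_3) : C_2 (6T13, order 72), PGL(2,5) (6T14, order 120), S_6 (6T16, order 720). By Dedekind's theorem, for a prime p not dividing disc(f) the degrees of the irreducible factors of f mod p form the cycle type of an element of G. Factoring f modulo the 22 such primes p <= 89 (skipping 2, 5, which divide the discriminant), each new pattern first appears at: mod 3: f = (x^3 + x^2 + x + 2)(x^3 + 2x^2 + 2x + 2), pattern 3+3; mod 7: f = (x^2 + 3x + 1)(x^2 + 4x + 6)(x^2 + 5x + 5), pattern 2+2+2; mod 13: f = (x + 6)(x + 11)(x^4 + 8x^3 + x + 6), pattern 4+1+1; mod 43: f = (x + 14)(x + 33)(x^2 + 4x + 8)(x^2 + 4x + 14), pattern 2+2+1+1. No other pattern occurs in this range, so the set of observed cycle types is {3+3, 2+2+2, 4+1+1, 2+2+1+1}. The candidates containing elements of all these cycle types are S_4 (6T8) of order 24, S_4 x C_2 (6T11) of order 48, PGL(2,5) (6T14) of order 120, S_6 (6T16) of order 720; the others are excluded. The observed types are precisely the cycle types that occur in S_4 (6T8) (apart from the identity). Each of the other remaining candidates has further cycle types, and by the Chebotarev density theorem the matching factorization patterns would occur for a proportion of primes equal to their share of the group: S_4 x C_2 (6T11) additionally contains elements of type 6, 4+2, 2+1+1+1+1 (17 of its 48 elements, about 35% of primes); PGL(2,5) (6T14) additionally contains elements of type 6, 5+1 (44 of its 120 elements, about 37% of primes); S_6 (6T16) additionally contains elements of type 6, 5+1, 4+2, 3+2+1, 3+1+1+1, 2+1+1+1+1 (529 of its 720 elements, about 73% of primes). None of the 22 primes tested shows any such pattern (for each of these groups the chance of that is below 10^-4), which rules them out. Hence G = S_4 (6T8), of order 24. The Galois group S_4 (6T8) has order 24, so the splitting field has degree 24 over Q.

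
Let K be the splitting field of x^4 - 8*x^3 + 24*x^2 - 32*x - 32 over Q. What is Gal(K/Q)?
The polynomial is an irreducible quartic over Q and its discriminant is -28311552, which is not a perfect square, so the Galois group is not contained in A_4. The resolvent cubic y^3 - 24*y^2 + 384*y - 2048 has exactly one rational root, so the Galois group is C_4 or D_4. The quartic remains irreducible over Q(sqrt(disc)), so the group is D_4.

D_4, the dihedral group of order 8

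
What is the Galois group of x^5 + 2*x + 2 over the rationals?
S_5 (order 120)

The polynomial f is an irreducible quintic over Q, so G = Gal(f/Q) is a transitive subgroup of S_5: one of C_5 (5T1, order 5), D_5 (5T2, order 10), F_20 (5T3, order 20), A_5 (5T4, order 60) or S_5 (5T5, order 120). The discriminant of f is 58192, which is not a perfect square, so G is not contained in A_5. The transitive groups of degree 5 not contained in A_5 are: F_20 (5T3, order 20), S_5 (5T5, order 120). By Dedekind's theorem, for a prime p not dividing disc(f) the degrees of the irreducible factors of f mod p form the cycle type of an element of G. Factoring f modulo the 5 such primes p <= 13 (skipping 2, which divides the discriminant), each new pattern first appears at: mod 3: f = (x^5 + 2x + 2), pattern 5; mod 5: f = (x + 4)(x^4 + x^3 + x^2 + x + 3), pattern 4+1; mod 13: f = (x + 3)(x + 5)(x^3 + 5x^2 + 10x + 1), pattern 3+1+1. No other pattern occurs in this range, so the set of observed cycle types is {5, 4+1, 3+1+1}. Among the candidates above, the only group containing elements of all these cycle types is S_5 (5T5) — F_20 (5T3) lacks at least one of them. Hence G = S_5 (5T5), of order 120.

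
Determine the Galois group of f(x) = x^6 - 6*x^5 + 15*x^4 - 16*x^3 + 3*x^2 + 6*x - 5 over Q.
6T9: S_3 x S_3

The polynomial f is an irreducible sextic over Q, so G = Gal(f/Q) is one of the 16 transitive subgroups 6T1, ..., 6T16 of S_6. The discriminant of f is 40310784, which is not a perfect square, so G is not contained in A_6. The transitive groups of degree 6 not contained in A_6 are: C_6 (6T1, order 6), S_3 (6T2, order 6), D_6 (6T3, order 12), C_3 x S_3 (6T5, order 18), A_4 x C_2 (6T6, order 24), S_4 (6T8, order 24), S_3 x S_3 (6T9, order 36), S_4 x C_2 (6T11, order 48), (S_3 x S_3) : C_2 (6T13, order 72), PGL(2,5) (6T14, order 120), S_6 (6T16, order 720). By Dedekind's theorem, for a prime p not dividing disc(f) the degrees of the irreducible factors of f mod p form the cycle type of an element of G. Factoring f modulo the 14 such primes p <= 53 (skipping 2, 3, which divide the discriminant), each new pattern first appears at: mod 5: f = (x)(x + 1)(x^2 + x + 2)(x^2 + 2x + 3), pattern 2+2+1+1; mod 7: f = (x^6 + x^5 + x^4 + 5x^3 + 3x^2 + 6x + 2), pattern 6; mod 19: f = (x + 3)(x + 5)(x + 8)(x^3 + 16x^2 + 3x + 15), pattern 3+1+1+1; mod 31: f = (x^2 + 10)(x^2 + 8x + 18)(x^2 + 17x + 6), pattern 2+2+2; mod 43: f = (x^3 + 40x^2 + 3x + 8)(x^3 + 40x^2 + 3x + 37), pattern 3+3. No other pattern occurs in this range, so the set of observed cycle types is {2+2+1+1, 6, 3+1+1+1, 2+2+2, 3+3}. The candidates containing elements of all these cycle types are S_3 x S_3 (6T9) of order 36, (S_3 x S_3) : C_2 (6T13) of order 72, S_6 (6T16) of order 720; the others are excluded. The observed types are precisely the cycle types that occur in S_3 x S_3 (6T9) (apart from the identity). Each of the other remaining candidates has further cycle types, and by the Chebotarev density theorem the matching factorization patterns would occur for a proportion of primes equal to their share of the group: (S_3 x S_3) : C_2 (6T13) additionally contains elements of type 4+2, 3+2+1, 2+1+1+1+1 (36 of its 72 elements, about 50% of primes); S_6 (6T16) additionally contains elements of type 5+1, 4+2, 4+1+1, 3+2+1, 2+1+1+1+1 (459 of its 720 elements, about 64% of primes). None of the 14 primes tested shows any such pattern (for each of these groups the chance of that is below 10^-4), which rules them out. Hence G = S_3 x S_3 (6T9), of order 36.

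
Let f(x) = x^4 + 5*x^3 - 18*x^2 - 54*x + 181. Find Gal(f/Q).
4T5: S_4

The polynomial is an irreducible quartic over Q and its discriminant is 2720749, which is not a perfect square, so the Galois group is not contained in A_4. The resolvent cubic y^3 + 18*y^2 - 994*y - 20473 is irreducible over Q. An irreducible resolvent with non-square discriminant gives S_4.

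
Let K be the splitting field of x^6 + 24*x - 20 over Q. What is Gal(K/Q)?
The polynomial f is an irreducible sextic over Q, so G = Gal(f/Q) is one of the 16 transitive subgroups 6T1, ..., 6T16 of S_6. The discriminant of f is 746496000000 = 864000^2, a perfect square, so G is contained in A_6. The transitive groups of degree 6 contained in A_6 are: A_4 (6T4, order 12), S_4 (6T7, order 24), (C_3 x C_3) : C_4 (6T10, order 36), PSL(2,5) (6T12, order 60), A_6 (6T15, order 360). By Dedekind's theorem, for a prime p not dividing disc(f) the degrees of the irreducible factors of f mod p form the cycle type of an element of G. Factoring f modulo the 6 such primes p <= 23 (skipping 2, 3, 5, which divide the discriminant), each new pattern first appears at: mod 7: f = (x + 3)(x^5 + 4x^4 + 2x^3 + x^2 + 4x + 5), pattern 5+1; mod 23: f = (x + 7)(x + 12)(x + 21)(x^3 + 6x^2 + 13x + 16), pattern 3+1+1+1. No other pattern occurs in this range, so the set of observed cycle types is {5+1, 3+1+1+1}. Among the candidates above, the only group containing elements of all these cycle types is A_6 (6T15) — each of A_4 (6T4), S_4 (6T7), (C_3 x C_3) : C_4 (6T10), PSL(2,5) (6T12) lacks at least one of them. Hence G = A_6 (6T15), of order 360.

A_6 (also written A6)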